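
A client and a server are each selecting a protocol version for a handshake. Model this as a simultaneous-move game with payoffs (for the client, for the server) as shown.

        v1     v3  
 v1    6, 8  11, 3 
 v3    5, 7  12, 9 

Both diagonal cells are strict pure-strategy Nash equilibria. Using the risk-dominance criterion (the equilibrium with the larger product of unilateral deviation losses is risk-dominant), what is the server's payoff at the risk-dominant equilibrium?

At both v1: the client loses 6 − 5 = 1 by deviating; the server loses 8 − 3 = 5. Product = 1·5 = 5.
At both v3: the client loses 12 − 11 = 1 by deviating; the server loses 9 − 7 = 2. Product = 1·2 = 2.
5 > 2, so both v1 is risk-dominant. The server's payoff there is 8.

8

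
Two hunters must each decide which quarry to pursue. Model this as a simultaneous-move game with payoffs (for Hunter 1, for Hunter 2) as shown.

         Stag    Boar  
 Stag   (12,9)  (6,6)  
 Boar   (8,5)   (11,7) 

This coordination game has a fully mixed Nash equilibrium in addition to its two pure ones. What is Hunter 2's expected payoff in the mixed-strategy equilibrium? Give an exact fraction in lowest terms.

Hunter 1 mixes with probability p on Stag, chosen so Hunter 2 is indifferent: 9p + 5(1−p) = 6p + 7(1−p) gives p = 2/5.
Hunter 2's expected payoff is 9·2/5 + 5·3/5 = 33/5.

33/5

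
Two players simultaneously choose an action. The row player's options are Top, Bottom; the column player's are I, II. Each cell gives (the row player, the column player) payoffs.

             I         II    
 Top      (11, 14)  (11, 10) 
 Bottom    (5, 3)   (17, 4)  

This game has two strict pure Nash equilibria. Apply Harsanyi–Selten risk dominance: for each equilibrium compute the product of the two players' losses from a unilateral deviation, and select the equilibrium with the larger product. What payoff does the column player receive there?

At (Top, I): the row player loses 11 − 5 = 6 by deviating; the column player loses 14 − 10 = 4. Product = 6·4 = 24.
At (Bottom, II): the row player loses 17 − 11 = 6 by deviating; the column player loses 4 − 3 = 1. Product = 6·1 = 6.
24 > 6, so (Top, I) is risk-dominant. The column player's payoff there is 14.

14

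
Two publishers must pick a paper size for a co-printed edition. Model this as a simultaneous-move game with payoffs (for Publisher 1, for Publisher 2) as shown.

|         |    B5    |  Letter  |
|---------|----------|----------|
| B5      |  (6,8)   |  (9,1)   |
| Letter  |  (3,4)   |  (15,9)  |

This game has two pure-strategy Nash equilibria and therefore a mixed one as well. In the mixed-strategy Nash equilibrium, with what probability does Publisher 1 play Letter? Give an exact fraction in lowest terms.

Publisher 1's mix p on B5 must make Publisher 2 indifferent between B5 and Letter.
Publisher 2's payoff from B5: 8p + 4(1−p). From Letter: 1p + 9(1−p).
Set equal: 7p = 5(1−p) → p = 5/12.
Probability on Letter is 1 − 5/12 = 7/12.

7/12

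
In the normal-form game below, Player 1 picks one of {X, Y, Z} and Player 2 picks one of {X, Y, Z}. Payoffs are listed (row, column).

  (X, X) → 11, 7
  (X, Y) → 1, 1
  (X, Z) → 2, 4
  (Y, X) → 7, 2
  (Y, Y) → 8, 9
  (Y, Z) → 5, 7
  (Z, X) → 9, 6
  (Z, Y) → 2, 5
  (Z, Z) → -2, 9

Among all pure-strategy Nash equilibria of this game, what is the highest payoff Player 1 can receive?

Both X is a pure NE (Player 1: 11 ≥ 9; Player 2: 7 ≥ 4). Player 1 gets 11.
Both Y is a pure NE (Player 1: 8 ≥ 2; Player 2: 9 ≥ 7). Player 1 gets 8.
Every other cell has a profitable deviation for at least one player. Highest of {11, 8} is 11.

11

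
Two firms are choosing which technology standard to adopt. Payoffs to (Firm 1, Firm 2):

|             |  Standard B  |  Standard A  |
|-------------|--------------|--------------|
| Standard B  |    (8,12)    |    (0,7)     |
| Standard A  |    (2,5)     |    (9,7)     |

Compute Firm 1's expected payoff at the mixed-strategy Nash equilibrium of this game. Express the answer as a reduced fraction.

24/5

Firm 2 mixes with probability q on Standard B, chosen so Firm 1 is indifferent: 8q + 0(1−q) = 2q + 9(1−q) gives q = 3/5.
Firm 1's expected payoff (from either row, since indifferent) is 8·3/5 + 0·2/5 = 24/5.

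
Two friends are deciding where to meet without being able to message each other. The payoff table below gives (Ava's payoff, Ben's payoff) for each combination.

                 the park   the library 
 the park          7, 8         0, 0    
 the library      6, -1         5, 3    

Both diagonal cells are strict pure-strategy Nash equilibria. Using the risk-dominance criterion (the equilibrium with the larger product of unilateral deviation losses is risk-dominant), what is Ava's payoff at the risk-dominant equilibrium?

At both the park: Ava loses 7 − 6 = 1 by deviating; Ben loses 8 − 0 = 8. Product = 1·8 = 8.
At both the library: Ava loses 5 − 0 = 5 by deviating; Ben loses 3 − (-1) = 4. Product = 5·4 = 20.
20 > 8, so both the library is risk-dominant. Ava's payoff there is 5.

5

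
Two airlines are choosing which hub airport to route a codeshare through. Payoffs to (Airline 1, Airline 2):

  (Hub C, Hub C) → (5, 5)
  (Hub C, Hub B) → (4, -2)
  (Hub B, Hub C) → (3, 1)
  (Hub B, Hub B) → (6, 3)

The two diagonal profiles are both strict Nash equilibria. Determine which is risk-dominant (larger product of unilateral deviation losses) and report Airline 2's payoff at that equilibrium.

At both Hub C: Airline 1 loses 5 − 3 = 2 by deviating; Airline 2 loses 5 − (-2) = 7. Product = 2·7 = 14.
At both Hub B: Airline 1 loses 6 − 4 = 2 by deviating; Airline 2 loses 3 − 1 = 2. Product = 2·2 = 4.
14 > 4, so both Hub C is risk-dominant. Airline 2's payoff there is 5.

5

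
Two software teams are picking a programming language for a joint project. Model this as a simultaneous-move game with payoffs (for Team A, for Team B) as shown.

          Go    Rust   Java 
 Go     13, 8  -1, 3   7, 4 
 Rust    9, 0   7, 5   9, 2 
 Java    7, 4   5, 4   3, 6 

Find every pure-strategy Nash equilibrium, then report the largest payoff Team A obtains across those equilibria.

Both Go is a pure NE (Team A: 13 ≥ 9; Team B: 8 ≥ 4). Team A gets 13.
Both Rust is a pure NE (Team A: 7 ≥ 5; Team B: 5 ≥ 2). Team A gets 7.
Every other cell has a profitable deviation for at least one player. Highest of {13, 7} is 13.

13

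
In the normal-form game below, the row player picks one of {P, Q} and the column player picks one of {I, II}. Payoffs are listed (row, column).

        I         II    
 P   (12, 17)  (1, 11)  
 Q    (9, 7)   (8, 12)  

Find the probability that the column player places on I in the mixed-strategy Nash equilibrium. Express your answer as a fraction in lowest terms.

The column player's mix q on I must make the row player indifferent between P and Q.
The row player's payoff from P: 12q + 1(1−q). From Q: 9q + 8(1−q).
Set equal: 3q = 7(1−q) → q = 7/10.

7/10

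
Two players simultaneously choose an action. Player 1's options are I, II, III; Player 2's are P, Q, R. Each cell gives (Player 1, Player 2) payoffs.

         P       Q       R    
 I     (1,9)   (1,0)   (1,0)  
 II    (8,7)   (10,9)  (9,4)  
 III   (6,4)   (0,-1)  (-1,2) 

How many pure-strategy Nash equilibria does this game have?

(II, Q): Player 1 gets 10 (best alternative 1); Player 2 gets 9 (best alternative 7). Neither deviates — NE.
(I, P) is not a NE: Player 1 would switch to II (8 > 1).
No other cell survives both best-response checks, so there is 1 pure NE.

1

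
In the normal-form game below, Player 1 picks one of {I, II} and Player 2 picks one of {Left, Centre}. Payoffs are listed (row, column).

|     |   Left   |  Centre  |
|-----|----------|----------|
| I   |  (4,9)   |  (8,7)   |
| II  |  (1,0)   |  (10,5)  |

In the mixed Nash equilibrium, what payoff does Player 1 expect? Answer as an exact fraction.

Player 2 mixes with probability q on Left, chosen so Player 1 is indifferent: 4q + 8(1−q) = 1q + 10(1−q) gives q = 2/5.
Player 1's expected payoff (from either row, since indifferent) is 4·2/5 + 8·3/5 = 32/5.

32/5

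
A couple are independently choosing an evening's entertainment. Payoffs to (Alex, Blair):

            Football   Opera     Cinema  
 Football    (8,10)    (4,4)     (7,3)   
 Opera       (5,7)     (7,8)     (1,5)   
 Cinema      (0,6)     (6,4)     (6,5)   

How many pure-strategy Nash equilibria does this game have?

2

Both Football: Alex gets 8 (best alternative 5); Blair gets 10 (best alternative 4). Neither deviates — NE.
Both Opera: Alex gets 7 (best alternative 6); Blair gets 8 (best alternative 7). Neither deviates — NE.
Both Cinema is not a NE: Alex would switch to Football (7 > 6).
No other cell survives both best-response checks, so there are 2 pure NE.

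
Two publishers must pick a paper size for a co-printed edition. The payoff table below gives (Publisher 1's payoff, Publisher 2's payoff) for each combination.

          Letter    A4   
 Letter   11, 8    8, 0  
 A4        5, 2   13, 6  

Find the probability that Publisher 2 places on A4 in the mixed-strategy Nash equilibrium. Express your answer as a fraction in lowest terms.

6/11

Publisher 2's mix q on Letter must make Publisher 1 indifferent between Letter and A4.
Publisher 1's payoff from Letter: 11q + 8(1−q). From A4: 5q + 13(1−q).
Set equal: 6q = 5(1−q) → q = 5/11.
Probability on A4 is 1 − 5/11 = 6/11.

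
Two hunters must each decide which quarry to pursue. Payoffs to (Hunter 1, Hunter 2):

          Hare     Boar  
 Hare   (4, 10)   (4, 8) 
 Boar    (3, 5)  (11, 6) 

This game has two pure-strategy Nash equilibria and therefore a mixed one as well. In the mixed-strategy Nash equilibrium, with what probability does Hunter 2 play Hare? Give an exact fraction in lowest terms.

7/8

Hunter 2's mix q on Hare must make Hunter 1 indifferent between Hare and Boar.
Hunter 1's payoff from Hare: 4q + 4(1−q). From Boar: 3q + 11(1−q).
Set equal: 1q = 7(1−q) → q = 7/8.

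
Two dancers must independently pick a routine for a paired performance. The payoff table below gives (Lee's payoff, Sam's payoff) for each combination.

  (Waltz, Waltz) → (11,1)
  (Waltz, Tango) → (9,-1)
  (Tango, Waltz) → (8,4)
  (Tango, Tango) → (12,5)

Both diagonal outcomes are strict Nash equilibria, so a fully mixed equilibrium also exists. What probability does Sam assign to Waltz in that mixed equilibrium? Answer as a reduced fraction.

1/2

Sam's mix q on Waltz must make Lee indifferent between Waltz and Tango.
Lee's payoff from Waltz: 11q + 9(1−q). From Tango: 8q + 12(1−q).
Set equal: 3q = 3(1−q) → q = 3/6 = 1/2.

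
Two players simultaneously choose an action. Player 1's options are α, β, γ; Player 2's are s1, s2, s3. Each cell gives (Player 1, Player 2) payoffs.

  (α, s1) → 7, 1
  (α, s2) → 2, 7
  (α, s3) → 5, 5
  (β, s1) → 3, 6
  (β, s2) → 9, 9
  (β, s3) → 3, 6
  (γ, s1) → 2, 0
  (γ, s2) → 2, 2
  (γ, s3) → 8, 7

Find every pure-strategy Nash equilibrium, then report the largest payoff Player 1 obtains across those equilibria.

(β, s2) is a pure NE (Player 1: 9 ≥ 2; Player 2: 9 ≥ 6). Player 1 gets 9.
(γ, s3) is a pure NE (Player 1: 8 ≥ 5; Player 2: 7 ≥ 2). Player 1 gets 8.
Every other cell has a profitable deviation for at least one player. Highest of {9, 8} is 9.

9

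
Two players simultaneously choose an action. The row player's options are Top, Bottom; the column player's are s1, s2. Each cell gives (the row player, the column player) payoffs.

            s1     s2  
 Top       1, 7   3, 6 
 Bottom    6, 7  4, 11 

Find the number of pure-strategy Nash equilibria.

(Bottom, s2): the row player gets 4 (best alternative 3); the column player gets 11 (best alternative 7). Neither deviates — NE.
(Top, s1) is not a NE: the row player would switch to Bottom (6 > 1).
No other cell survives both best-response checks, so there is 1 pure NE.

1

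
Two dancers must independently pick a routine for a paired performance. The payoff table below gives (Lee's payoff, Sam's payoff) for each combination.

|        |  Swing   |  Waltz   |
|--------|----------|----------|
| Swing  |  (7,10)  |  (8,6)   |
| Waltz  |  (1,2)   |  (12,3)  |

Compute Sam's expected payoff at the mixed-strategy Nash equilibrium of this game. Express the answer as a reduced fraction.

18/5

Lee mixes with probability p on Swing, chosen so Sam is indifferent: 10p + 2(1−p) = 6p + 3(1−p) gives p = 1/5.
Sam's expected payoff is 10·1/5 + 2·4/5 = 18/5.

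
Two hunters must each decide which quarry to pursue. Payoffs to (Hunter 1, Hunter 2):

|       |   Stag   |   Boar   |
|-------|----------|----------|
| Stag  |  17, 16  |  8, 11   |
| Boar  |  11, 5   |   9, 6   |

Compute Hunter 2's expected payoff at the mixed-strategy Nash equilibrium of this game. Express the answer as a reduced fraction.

Hunter 1 mixes with probability p on Stag, chosen so Hunter 2 is indifferent: 16p + 5(1−p) = 11p + 6(1−p) gives p = 1/6.
Hunter 2's expected payoff is 16·1/6 + 5·5/6 = 41/6.

41/6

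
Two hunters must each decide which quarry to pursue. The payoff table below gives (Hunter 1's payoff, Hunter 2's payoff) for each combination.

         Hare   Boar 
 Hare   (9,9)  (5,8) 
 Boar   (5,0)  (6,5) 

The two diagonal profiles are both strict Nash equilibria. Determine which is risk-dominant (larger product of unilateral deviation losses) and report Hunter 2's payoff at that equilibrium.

At both Hare: Hunter 1 loses 9 − 5 = 4 by deviating; Hunter 2 loses 9 − 8 = 1. Product = 4·1 = 4.
At both Boar: Hunter 1 loses 6 − 5 = 1 by deviating; Hunter 2 loses 5 − 0 = 5. Product = 1·5 = 5.
5 > 4, so both Boar is risk-dominant. Hunter 2's payoff there is 5.

5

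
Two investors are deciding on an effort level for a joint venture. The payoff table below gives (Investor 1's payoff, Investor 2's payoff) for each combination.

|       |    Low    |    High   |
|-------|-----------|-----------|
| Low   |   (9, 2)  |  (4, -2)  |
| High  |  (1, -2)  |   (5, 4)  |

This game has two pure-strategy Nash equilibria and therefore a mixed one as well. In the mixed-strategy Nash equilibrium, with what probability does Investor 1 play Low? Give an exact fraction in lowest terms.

3/5

Investor 1's mix p on Low must make Investor 2 indifferent between Low and High.
Investor 2's payoff from Low: 2p + (-2)(1−p). From High: (-2)p + 4(1−p).
Set equal: 4p = 6(1−p) → p = 6/10 = 3/5.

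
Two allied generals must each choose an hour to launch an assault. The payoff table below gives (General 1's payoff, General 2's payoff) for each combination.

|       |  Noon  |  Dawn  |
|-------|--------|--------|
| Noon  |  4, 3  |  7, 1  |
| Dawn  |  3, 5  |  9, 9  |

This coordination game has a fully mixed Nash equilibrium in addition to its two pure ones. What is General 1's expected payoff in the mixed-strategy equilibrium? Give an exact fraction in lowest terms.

General 2 mixes with probability q on Noon, chosen so General 1 is indifferent: 4q + 7(1−q) = 3q + 9(1−q) gives q = 2/3.
General 1's expected payoff (from either row, since indifferent) is 4·2/3 + 7·1/3 = 5.

5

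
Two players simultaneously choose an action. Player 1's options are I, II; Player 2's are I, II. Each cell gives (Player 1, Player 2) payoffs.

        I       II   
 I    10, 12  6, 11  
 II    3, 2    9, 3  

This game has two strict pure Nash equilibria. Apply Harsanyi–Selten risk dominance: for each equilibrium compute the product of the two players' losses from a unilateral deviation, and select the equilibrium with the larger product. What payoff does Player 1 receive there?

10

At both I: Player 1 loses 10 − 3 = 7 by deviating; Player 2 loses 12 − 11 = 1. Product = 7·1 = 7.
At both II: Player 1 loses 9 − 6 = 3 by deviating; Player 2 loses 3 − 2 = 1. Product = 3·1 = 3.
7 > 3, so both I is risk-dominant. Player 1's payoff there is 10.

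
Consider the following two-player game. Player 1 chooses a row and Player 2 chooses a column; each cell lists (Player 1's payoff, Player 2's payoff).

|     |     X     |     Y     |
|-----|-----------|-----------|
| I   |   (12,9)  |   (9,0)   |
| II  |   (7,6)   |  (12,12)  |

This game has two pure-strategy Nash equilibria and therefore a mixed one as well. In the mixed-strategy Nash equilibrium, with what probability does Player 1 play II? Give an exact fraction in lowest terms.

Player 1's mix p on I must make Player 2 indifferent between X and Y.
Player 2's payoff from X: 9p + 6(1−p). From Y: 0p + 12(1−p).
Set equal: 9p = 6(1−p) → p = 6/15 = 2/5.
Probability on II is 1 − 2/5 = 3/5.

3/5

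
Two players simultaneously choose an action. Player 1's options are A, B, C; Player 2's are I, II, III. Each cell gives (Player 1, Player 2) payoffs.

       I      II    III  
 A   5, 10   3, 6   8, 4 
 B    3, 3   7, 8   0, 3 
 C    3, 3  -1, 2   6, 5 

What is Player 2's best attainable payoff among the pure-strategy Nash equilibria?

10

(A, I) is a pure NE (Player 1: 5 ≥ 3; Player 2: 10 ≥ 6). Player 2 gets 10.
(B, II) is a pure NE (Player 1: 7 ≥ 3; Player 2: 8 ≥ 3). Player 2 gets 8.
Every other cell has a profitable deviation for at least one player. Highest of {10, 8} is 10.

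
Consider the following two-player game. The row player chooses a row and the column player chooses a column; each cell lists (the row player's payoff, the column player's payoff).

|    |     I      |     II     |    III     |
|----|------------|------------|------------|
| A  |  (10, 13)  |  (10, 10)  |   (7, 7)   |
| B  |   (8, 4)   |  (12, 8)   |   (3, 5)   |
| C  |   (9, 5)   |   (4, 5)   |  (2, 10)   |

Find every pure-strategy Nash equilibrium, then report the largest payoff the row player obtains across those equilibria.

(A, I) is a pure NE (the row player: 10 ≥ 9; the column player: 13 ≥ 10). The row player gets 10.
(B, II) is a pure NE (the row player: 12 ≥ 10; the column player: 8 ≥ 5). The row player gets 12.
Every other cell has a profitable deviation for at least one player. Highest of {10, 12} is 12.

12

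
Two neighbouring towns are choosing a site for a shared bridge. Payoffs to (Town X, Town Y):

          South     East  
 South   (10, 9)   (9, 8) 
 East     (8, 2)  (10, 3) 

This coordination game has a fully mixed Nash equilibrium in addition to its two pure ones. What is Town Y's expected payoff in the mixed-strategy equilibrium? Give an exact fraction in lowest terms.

Town X mixes with probability p on South, chosen so Town Y is indifferent: 9p + 2(1−p) = 8p + 3(1−p) gives p = 1/2.
Town Y's expected payoff is 9·1/2 + 2·1/2 = 11/2.

11/2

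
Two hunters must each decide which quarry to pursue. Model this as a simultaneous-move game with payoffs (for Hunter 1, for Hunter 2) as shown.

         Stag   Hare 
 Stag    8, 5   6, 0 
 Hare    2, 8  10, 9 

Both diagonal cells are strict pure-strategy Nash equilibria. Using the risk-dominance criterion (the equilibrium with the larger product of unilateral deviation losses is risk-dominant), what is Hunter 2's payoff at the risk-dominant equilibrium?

5

At both Stag: Hunter 1 loses 8 − 2 = 6 by deviating; Hunter 2 loses 5 − 0 = 5. Product = 6·5 = 30.
At both Hare: Hunter 1 loses 10 − 6 = 4 by deviating; Hunter 2 loses 9 − 8 = 1. Product = 4·1 = 4.
30 > 4, so both Stag is risk-dominant. Hunter 2's payoff there is 5.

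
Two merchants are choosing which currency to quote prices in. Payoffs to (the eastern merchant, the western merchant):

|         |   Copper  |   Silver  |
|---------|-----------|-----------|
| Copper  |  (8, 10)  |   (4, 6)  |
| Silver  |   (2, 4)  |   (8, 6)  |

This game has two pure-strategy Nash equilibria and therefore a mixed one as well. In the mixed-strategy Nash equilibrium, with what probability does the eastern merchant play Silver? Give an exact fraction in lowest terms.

The eastern merchant's mix p on Copper must make the western merchant indifferent between Copper and Silver.
The western merchant's payoff from Copper: 10p + 4(1−p). From Silver: 6p + 6(1−p).
Set equal: 4p = 2(1−p) → p = 2/6 = 1/3.
Probability on Silver is 1 − 1/3 = 2/3.

2/3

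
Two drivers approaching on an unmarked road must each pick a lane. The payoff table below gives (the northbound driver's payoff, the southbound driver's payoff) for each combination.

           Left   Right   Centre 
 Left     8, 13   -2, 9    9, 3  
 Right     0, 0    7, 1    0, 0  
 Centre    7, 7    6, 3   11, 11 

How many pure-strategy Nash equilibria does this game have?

Both Left: the northbound driver gets 8 (best alternative 7); the southbound driver gets 13 (best alternative 9). Neither deviates — NE.
Both Right: the northbound driver gets 7 (best alternative 6); the southbound driver gets 1 (best alternative 0). Neither deviates — NE.
Both Centre: the northbound driver gets 11 (best alternative 9); the southbound driver gets 11 (best alternative 7). Neither deviates — NE.
(Centre, Left) is not a NE: the northbound driver would switch to Left (8 > 7).
No other cell survives both best-response checks, so there are 3 pure NE.

3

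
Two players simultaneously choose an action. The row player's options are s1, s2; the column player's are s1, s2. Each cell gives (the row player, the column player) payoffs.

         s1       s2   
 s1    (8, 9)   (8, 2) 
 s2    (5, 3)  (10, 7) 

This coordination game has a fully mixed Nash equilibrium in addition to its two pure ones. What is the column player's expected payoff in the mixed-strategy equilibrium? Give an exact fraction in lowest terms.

57/11

The row player mixes with probability p on s1, chosen so the column player is indifferent: 9p + 3(1−p) = 2p + 7(1−p) gives p = 4/11.
The column player's expected payoff is 9·4/11 + 3·7/11 = 57/11.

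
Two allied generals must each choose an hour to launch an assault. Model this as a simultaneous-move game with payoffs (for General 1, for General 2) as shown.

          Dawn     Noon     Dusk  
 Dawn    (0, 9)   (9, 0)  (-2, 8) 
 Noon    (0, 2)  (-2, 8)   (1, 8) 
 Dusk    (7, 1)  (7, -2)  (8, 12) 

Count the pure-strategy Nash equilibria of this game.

Both Dusk: General 1 gets 8 (best alternative 1); General 2 gets 12 (best alternative 1). Neither deviates — NE.
Both Noon is not a NE: General 1 would switch to Dawn (9 > -2).
No other cell survives both best-response checks, so there is 1 pure NE.

1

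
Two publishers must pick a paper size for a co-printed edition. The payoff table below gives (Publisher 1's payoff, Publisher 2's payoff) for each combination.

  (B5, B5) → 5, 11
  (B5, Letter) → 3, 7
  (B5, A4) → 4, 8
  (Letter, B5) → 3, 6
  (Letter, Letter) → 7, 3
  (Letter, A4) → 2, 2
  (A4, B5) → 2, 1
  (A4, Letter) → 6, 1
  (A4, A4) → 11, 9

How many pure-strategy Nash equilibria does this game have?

Both B5: Publisher 1 gets 5 (best alternative 3); Publisher 2 gets 11 (best alternative 8). Neither deviates — NE.
Both A4: Publisher 1 gets 11 (best alternative 4); Publisher 2 gets 9 (best alternative 1). Neither deviates — NE.
Both Letter is not a NE: Publisher 2 would switch to B5 (6 > 3).
No other cell survives both best-response checks, so there are 2 pure NE.

2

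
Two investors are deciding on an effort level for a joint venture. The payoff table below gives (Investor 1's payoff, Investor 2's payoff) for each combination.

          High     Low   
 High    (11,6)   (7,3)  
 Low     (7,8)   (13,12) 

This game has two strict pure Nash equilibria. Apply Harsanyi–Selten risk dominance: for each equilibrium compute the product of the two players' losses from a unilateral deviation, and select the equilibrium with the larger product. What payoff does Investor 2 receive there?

12

At both High: Investor 1 loses 11 − 7 = 4 by deviating; Investor 2 loses 6 − 3 = 3. Product = 4·3 = 12.
At both Low: Investor 1 loses 13 − 7 = 6 by deviating; Investor 2 loses 12 − 8 = 4. Product = 6·4 = 24.
24 > 12, so both Low is risk-dominant. Investor 2's payoff there is 12.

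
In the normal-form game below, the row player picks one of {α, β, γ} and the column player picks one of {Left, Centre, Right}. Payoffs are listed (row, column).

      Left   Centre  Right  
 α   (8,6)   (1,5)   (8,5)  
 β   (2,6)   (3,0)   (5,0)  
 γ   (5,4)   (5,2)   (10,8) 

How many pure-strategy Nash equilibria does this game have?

2

(α, Left): the row player gets 8 (best alternative 5); the column player gets 6 (best alternative 5). Neither deviates — NE.
(γ, Right): the row player gets 10 (best alternative 8); the column player gets 8 (best alternative 4). Neither deviates — NE.
(β, Centre) is not a NE: the row player would switch to γ (5 > 3).
No other cell survives both best-response checks, so there are 2 pure NE.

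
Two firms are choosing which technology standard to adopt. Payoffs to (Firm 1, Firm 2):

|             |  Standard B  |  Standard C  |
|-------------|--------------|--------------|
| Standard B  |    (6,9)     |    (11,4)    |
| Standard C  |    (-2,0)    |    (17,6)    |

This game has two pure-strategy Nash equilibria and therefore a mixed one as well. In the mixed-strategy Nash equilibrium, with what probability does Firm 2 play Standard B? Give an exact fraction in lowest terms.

3/7

Firm 2's mix q on Standard B must make Firm 1 indifferent between Standard B and Standard C.
Firm 1's payoff from Standard B: 6q + 11(1−q). From Standard C: (-2)q + 17(1−q).
Set equal: 8q = 6(1−q) → q = 6/14 = 3/7.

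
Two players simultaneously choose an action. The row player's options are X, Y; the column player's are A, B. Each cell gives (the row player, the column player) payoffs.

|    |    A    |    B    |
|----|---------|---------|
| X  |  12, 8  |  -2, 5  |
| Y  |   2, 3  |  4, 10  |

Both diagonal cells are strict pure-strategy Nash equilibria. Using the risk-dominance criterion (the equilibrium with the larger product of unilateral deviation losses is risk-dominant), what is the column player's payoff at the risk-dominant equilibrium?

At (X, A): the row player loses 12 − 2 = 10 by deviating; the column player loses 8 − 5 = 3. Product = 10·3 = 30.
At (Y, B): the row player loses 4 − (-2) = 6 by deviating; the column player loses 10 − 3 = 7. Product = 6·7 = 42.
42 > 30, so (Y, B) is risk-dominant. The column player's payoff there is 10.

10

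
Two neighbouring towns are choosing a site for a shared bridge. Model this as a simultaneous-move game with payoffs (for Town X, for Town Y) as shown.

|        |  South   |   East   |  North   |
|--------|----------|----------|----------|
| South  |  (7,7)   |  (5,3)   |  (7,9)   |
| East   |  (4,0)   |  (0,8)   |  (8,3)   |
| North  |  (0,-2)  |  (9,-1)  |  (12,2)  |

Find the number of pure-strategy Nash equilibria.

1

Both North: Town X gets 12 (best alternative 8); Town Y gets 2 (best alternative -1). Neither deviates — NE.
Both South is not a NE: Town Y would switch to North (9 > 7).
No other cell survives both best-response checks, so there is 1 pure NE.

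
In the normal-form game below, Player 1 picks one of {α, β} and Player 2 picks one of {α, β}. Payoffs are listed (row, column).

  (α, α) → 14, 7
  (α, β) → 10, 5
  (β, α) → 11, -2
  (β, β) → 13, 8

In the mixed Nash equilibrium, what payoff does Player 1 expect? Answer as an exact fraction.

Player 2 mixes with probability q on α, chosen so Player 1 is indifferent: 14q + 10(1−q) = 11q + 13(1−q) gives q = 1/2.
Player 1's expected payoff (from either row, since indifferent) is 14·1/2 + 10·1/2 = 12.

12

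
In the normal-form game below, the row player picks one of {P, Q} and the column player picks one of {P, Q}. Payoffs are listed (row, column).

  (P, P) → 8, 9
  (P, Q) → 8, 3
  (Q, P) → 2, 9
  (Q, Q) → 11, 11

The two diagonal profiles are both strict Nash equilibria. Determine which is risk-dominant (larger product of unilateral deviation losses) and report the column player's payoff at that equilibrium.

At both P: the row player loses 8 − 2 = 6 by deviating; the column player loses 9 − 3 = 6. Product = 6·6 = 36.
At both Q: the row player loses 11 − 8 = 3 by deviating; the column player loses 11 − 9 = 2. Product = 3·2 = 6.
36 > 6, so both P is risk-dominant. The column player's payoff there is 9.

9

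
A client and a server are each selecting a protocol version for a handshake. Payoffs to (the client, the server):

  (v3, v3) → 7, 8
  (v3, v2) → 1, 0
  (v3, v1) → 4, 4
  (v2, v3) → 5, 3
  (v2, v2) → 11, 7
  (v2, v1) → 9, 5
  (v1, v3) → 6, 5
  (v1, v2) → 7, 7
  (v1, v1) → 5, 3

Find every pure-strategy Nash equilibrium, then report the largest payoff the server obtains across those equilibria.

8

Both v3 is a pure NE (the client: 7 ≥ 6; the server: 8 ≥ 4). The server gets 8.
Both v2 is a pure NE (the client: 11 ≥ 7; the server: 7 ≥ 5). The server gets 7.
Every other cell has a profitable deviation for at least one player. Highest of {8, 7} is 8.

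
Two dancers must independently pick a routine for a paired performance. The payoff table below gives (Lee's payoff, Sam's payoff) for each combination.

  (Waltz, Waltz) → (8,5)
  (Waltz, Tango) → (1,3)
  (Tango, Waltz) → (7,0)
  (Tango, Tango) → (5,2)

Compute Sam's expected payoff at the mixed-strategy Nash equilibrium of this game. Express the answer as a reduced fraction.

Lee mixes with probability p on Waltz, chosen so Sam is indifferent: 5p + 0(1−p) = 3p + 2(1−p) gives p = 1/2.
Sam's expected payoff is 5·1/2 + 0·1/2 = 5/2.

5/2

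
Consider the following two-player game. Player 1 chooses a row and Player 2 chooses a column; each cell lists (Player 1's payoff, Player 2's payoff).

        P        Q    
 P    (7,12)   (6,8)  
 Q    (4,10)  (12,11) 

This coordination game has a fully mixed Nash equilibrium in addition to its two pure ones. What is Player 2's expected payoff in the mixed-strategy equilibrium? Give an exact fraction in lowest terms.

52/5

Player 1 mixes with probability p on P, chosen so Player 2 is indifferent: 12p + 10(1−p) = 8p + 11(1−p) gives p = 1/5.
Player 2's expected payoff is 12·1/5 + 10·4/5 = 52/5.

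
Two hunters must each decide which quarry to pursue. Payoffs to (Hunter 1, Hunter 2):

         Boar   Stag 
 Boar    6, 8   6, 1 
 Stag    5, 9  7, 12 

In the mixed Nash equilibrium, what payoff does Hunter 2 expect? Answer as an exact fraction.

Hunter 1 mixes with probability p on Boar, chosen so Hunter 2 is indifferent: 8p + 9(1−p) = 1p + 12(1−p) gives p = 3/10.
Hunter 2's expected payoff is 8·3/10 + 9·7/10 = 87/10.

87/10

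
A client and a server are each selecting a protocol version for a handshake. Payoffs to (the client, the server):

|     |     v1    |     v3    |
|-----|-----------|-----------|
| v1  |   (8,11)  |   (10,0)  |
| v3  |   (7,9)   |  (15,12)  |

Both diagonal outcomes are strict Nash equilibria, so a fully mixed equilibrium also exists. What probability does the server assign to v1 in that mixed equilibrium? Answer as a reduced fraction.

The server's mix q on v1 must make the client indifferent between v1 and v3.
The client's payoff from v1: 8q + 10(1−q). From v3: 7q + 15(1−q).
Set equal: 1q = 5(1−q) → q = 5/6.

5/6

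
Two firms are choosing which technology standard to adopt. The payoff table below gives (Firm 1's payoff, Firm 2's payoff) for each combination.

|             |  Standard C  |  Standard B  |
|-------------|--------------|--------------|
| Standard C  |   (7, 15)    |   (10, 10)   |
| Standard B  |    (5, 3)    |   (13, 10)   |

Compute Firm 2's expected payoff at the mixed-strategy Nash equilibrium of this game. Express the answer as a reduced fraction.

10

Firm 1 mixes with probability p on Standard C, chosen so Firm 2 is indifferent: 15p + 3(1−p) = 10p + 10(1−p) gives p = 7/12.
Firm 2's expected payoff is 15·7/12 + 3·5/12 = 10.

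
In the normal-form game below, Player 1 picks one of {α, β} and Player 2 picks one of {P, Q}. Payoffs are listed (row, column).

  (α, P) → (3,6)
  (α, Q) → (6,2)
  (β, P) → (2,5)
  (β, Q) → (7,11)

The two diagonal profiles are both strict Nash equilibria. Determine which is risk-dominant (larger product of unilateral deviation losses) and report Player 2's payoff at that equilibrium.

At (α, P): Player 1 loses 3 − 2 = 1 by deviating; Player 2 loses 6 − 2 = 4. Product = 1·4 = 4.
At (β, Q): Player 1 loses 7 − 6 = 1 by deviating; Player 2 loses 11 − 5 = 6. Product = 1·6 = 6.
6 > 4, so (β, Q) is risk-dominant. Player 2's payoff there is 11.

11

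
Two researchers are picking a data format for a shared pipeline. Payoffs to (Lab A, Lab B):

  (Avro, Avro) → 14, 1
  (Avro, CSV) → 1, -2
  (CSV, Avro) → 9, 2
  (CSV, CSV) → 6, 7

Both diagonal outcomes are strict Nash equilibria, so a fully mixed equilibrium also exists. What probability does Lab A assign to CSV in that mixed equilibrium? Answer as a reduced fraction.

3/8

Lab A's mix p on Avro must make Lab B indifferent between Avro and CSV.
Lab B's payoff from Avro: 1p + 2(1−p). From CSV: (-2)p + 7(1−p).
Set equal: 3p = 5(1−p) → p = 5/8.
Probability on CSV is 1 − 5/8 = 3/8.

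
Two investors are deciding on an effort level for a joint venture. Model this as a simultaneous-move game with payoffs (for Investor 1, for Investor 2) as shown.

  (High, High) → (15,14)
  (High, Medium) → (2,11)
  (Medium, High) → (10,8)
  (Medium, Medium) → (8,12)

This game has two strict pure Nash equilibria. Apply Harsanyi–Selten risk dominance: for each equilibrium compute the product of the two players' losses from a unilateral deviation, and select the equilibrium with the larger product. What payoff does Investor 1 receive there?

8

At both High: Investor 1 loses 15 − 10 = 5 by deviating; Investor 2 loses 14 − 11 = 3. Product = 5·3 = 15.
At both Medium: Investor 1 loses 8 − 2 = 6 by deviating; Investor 2 loses 12 − 8 = 4. Product = 6·4 = 24.
24 > 15, so both Medium is risk-dominant. Investor 1's payoff there is 8.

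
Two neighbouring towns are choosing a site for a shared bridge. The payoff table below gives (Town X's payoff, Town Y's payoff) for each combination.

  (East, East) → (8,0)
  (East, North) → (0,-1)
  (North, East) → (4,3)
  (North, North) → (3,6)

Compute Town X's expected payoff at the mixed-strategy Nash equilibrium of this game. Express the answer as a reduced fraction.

Town Y mixes with probability q on East, chosen so Town X is indifferent: 8q + 0(1−q) = 4q + 3(1−q) gives q = 3/7.
Town X's expected payoff (from either row, since indifferent) is 8·3/7 + 0·4/7 = 24/7.

24/7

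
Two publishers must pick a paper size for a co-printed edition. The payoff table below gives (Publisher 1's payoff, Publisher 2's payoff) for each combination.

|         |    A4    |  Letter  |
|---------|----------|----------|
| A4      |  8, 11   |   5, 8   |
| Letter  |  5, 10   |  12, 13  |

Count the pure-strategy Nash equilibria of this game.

2

Both A4: Publisher 1 gets 8 (best alternative 5); Publisher 2 gets 11 (best alternative 8). Neither deviates — NE.
Both Letter: Publisher 1 gets 12 (best alternative 5); Publisher 2 gets 13 (best alternative 10). Neither deviates — NE.
(A4, Letter) is not a NE: Publisher 1 would switch to Letter (12 > 5).
No other cell survives both best-response checks, so there are 2 pure NE.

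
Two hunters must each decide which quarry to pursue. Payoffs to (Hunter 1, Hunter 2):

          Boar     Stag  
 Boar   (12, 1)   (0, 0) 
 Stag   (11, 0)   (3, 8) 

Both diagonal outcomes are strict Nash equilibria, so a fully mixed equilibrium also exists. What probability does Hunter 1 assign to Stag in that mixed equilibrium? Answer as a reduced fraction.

Hunter 1's mix p on Boar must make Hunter 2 indifferent between Boar and Stag.
Hunter 2's payoff from Boar: 1p + 0(1−p). From Stag: 0p + 8(1−p).
Set equal: 1p = 8(1−p) → p = 8/9.
Probability on Stag is 1 − 8/9 = 1/9.

1/9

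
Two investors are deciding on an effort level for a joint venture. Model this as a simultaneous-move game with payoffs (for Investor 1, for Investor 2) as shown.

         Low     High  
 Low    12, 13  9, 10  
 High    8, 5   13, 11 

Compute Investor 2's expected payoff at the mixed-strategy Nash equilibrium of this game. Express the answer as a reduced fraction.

Investor 1 mixes with probability p on Low, chosen so Investor 2 is indifferent: 13p + 5(1−p) = 10p + 11(1−p) gives p = 2/3.
Investor 2's expected payoff is 13·2/3 + 5·1/3 = 31/3.

31/3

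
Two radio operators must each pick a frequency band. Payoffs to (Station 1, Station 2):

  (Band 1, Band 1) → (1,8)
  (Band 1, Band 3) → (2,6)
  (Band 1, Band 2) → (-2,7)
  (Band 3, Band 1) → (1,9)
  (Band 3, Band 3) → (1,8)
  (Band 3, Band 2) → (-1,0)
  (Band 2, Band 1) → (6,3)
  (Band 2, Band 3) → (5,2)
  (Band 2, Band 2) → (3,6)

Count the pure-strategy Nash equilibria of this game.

Both Band 2: Station 1 gets 3 (best alternative -1); Station 2 gets 6 (best alternative 3). Neither deviates — NE.
Both Band 1 is not a NE: Station 1 would switch to Band 2 (6 > 1).
No other cell survives both best-response checks, so there is 1 pure NE.

1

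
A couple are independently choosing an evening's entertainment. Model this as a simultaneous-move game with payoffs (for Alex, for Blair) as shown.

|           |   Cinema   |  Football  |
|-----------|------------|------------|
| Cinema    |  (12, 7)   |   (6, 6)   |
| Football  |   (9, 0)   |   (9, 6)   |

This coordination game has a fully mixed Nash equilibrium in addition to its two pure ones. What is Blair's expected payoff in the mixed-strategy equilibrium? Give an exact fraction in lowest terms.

Alex mixes with probability p on Cinema, chosen so Blair is indifferent: 7p + 0(1−p) = 6p + 6(1−p) gives p = 6/7.
Blair's expected payoff is 7·6/7 + 0·1/7 = 6.

6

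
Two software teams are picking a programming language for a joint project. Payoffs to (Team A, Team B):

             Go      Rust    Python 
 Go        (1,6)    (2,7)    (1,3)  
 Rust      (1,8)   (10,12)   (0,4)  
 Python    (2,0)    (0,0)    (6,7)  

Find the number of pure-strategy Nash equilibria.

2

Both Rust: Team A gets 10 (best alternative 2); Team B gets 12 (best alternative 8). Neither deviates — NE.
Both Python: Team A gets 6 (best alternative 1); Team B gets 7 (best alternative 0). Neither deviates — NE.
Both Go is not a NE: Team A would switch to Python (2 > 1).
No other cell survives both best-response checks, so there are 2 pure NE.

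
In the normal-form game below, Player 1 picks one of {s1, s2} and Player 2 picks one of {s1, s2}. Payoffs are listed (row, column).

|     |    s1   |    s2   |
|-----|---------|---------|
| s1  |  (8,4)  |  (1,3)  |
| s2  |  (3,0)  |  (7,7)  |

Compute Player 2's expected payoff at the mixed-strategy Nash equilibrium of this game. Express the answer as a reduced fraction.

7/2

Player 1 mixes with probability p on s1, chosen so Player 2 is indifferent: 4p + 0(1−p) = 3p + 7(1−p) gives p = 7/8.
Player 2's expected payoff is 4·7/8 + 0·1/8 = 7/2.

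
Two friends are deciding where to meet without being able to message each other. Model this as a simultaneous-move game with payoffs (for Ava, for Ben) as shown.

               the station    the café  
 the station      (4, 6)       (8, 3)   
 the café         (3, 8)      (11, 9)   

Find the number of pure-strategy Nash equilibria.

2

Both the station: Ava gets 4 (best alternative 3); Ben gets 6 (best alternative 3). Neither deviates — NE.
Both the café: Ava gets 11 (best alternative 8); Ben gets 9 (best alternative 8). Neither deviates — NE.
(the station, the café) is not a NE: Ava would switch to the café (11 > 8).
No other cell survives both best-response checks, so there are 2 pure NE.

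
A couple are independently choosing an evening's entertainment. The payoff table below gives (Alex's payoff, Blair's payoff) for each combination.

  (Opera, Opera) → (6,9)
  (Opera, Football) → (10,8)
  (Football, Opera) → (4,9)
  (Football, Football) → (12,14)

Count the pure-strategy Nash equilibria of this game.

2

Both Opera: Alex gets 6 (best alternative 4); Blair gets 9 (best alternative 8). Neither deviates — NE.
Both Football: Alex gets 12 (best alternative 10); Blair gets 14 (best alternative 9). Neither deviates — NE.
(Opera, Football) is not a NE: Alex would switch to Football (12 > 10).
No other cell survives both best-response checks, so there are 2 pure NE.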